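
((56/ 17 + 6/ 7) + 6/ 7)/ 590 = 298/ 35105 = 0.01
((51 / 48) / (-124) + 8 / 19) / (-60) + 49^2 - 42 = 1778492097 / 753920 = 2358.99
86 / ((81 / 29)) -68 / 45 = 11858 / 405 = 29.28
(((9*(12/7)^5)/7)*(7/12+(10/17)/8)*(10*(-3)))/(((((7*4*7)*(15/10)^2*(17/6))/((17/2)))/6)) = -1500456960/98001617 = -15.31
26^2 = 676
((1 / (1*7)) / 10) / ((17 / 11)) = 11 / 1190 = 0.01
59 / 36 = 1.64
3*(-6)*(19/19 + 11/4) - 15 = -165/2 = -82.50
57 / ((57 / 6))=6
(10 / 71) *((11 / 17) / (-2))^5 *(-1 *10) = 4026275 / 806478776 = 0.00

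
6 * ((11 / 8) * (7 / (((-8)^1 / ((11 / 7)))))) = -11.34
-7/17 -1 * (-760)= 12913/17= 759.59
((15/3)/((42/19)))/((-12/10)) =-475/252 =-1.88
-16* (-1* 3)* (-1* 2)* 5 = -480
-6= -6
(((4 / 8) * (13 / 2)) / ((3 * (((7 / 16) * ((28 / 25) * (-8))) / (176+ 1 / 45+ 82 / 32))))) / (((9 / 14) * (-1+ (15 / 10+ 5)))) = -13.96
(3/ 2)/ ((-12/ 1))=-1/ 8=-0.12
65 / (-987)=-65 / 987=-0.07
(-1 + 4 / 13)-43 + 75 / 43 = -23449 / 559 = -41.95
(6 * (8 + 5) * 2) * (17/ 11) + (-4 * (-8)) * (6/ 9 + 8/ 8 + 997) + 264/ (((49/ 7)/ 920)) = 15452876/ 231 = 66895.57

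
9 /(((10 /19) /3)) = 513 /10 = 51.30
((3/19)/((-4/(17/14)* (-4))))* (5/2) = 255/8512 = 0.03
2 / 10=1 / 5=0.20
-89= -89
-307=-307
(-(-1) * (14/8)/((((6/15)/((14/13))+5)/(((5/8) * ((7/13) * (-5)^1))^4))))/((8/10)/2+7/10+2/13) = 1148916015625/551525318656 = 2.08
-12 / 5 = -2.40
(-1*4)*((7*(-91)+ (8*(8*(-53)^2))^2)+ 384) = -129277639692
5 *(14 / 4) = 35 / 2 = 17.50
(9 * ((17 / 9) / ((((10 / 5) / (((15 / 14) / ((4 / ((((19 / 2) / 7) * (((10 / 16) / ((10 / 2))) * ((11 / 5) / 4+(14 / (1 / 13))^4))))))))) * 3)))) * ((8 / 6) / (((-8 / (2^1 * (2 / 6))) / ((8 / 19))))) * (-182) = 4849621244351 / 4032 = 1202783046.71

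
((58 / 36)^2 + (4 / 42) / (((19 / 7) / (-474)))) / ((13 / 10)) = -432025 / 40014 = -10.80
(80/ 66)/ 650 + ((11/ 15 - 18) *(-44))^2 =18571240748/ 32175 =577194.74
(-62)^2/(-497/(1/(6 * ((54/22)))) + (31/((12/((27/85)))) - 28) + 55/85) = -14376560/27473991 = -0.52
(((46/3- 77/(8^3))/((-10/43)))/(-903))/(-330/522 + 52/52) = 676309/3440640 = 0.20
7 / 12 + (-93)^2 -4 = 103747 / 12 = 8645.58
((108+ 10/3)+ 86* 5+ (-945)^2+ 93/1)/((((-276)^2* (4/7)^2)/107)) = 7028183827/1828224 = 3844.27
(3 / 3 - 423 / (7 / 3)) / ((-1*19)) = 1262 / 133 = 9.49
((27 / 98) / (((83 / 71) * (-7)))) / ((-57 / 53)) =33867 / 1081822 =0.03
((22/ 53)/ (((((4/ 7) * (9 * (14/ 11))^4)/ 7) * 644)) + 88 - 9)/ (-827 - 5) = -27739902282395/ 292146817277952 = -0.09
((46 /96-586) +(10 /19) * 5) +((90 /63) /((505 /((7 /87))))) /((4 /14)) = -519013209 /890416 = -582.89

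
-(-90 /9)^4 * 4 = -40000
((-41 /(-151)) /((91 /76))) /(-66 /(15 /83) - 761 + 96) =-15580 /70779891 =-0.00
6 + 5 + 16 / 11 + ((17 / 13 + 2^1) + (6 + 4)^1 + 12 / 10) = 19278 / 715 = 26.96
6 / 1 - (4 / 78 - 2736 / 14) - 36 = 45148 / 273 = 165.38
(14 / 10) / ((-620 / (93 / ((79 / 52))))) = -273 / 1975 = -0.14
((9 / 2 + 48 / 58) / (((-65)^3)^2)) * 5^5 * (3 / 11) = 0.00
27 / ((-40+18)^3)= -27 / 10648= -0.00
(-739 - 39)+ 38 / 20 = -7761 / 10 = -776.10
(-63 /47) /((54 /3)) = -0.07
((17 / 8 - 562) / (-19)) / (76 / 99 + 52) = 443421 / 794048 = 0.56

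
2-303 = -301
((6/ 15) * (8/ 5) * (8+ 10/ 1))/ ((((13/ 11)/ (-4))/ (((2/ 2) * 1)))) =-38.99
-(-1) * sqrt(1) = 1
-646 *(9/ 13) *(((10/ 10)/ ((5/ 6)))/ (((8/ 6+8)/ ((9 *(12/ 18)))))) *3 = -470934/ 455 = -1035.02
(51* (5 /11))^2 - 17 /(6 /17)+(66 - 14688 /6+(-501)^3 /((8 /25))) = -1141200368179 /2904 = -392975333.39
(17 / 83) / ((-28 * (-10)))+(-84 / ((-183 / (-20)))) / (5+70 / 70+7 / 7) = -1858163 / 1417640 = -1.31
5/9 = 0.56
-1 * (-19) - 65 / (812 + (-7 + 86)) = 16864 / 891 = 18.93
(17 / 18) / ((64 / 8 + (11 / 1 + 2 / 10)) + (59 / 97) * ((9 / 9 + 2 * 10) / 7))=0.04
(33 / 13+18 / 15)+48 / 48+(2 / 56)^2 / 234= 4.74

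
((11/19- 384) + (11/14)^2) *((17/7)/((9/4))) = -8078179/19551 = -413.18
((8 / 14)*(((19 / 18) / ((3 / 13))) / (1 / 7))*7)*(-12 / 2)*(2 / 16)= -1729 / 18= -96.06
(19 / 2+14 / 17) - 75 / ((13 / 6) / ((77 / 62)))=-447597 / 13702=-32.67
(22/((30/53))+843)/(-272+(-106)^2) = 3307/41115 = 0.08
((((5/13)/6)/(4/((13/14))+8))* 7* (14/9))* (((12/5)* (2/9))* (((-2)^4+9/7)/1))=847/1620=0.52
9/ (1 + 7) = 9/ 8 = 1.12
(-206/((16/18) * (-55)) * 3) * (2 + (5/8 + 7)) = 19467/160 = 121.67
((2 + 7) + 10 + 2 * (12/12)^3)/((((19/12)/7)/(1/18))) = 98/19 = 5.16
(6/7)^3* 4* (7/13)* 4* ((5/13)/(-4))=-4320/8281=-0.52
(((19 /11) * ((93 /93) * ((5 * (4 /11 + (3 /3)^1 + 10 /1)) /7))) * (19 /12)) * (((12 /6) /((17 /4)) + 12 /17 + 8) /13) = 225625 /14399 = 15.67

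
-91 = -91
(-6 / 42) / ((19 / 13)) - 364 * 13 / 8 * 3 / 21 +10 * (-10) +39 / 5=-235141 / 1330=-176.80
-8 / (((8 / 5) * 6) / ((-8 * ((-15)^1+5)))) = -200 / 3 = -66.67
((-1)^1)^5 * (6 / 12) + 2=3 / 2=1.50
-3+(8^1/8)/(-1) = -4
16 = 16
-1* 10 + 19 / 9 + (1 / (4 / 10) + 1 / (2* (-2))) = -5.64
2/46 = 1/23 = 0.04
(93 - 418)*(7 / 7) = -325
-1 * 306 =-306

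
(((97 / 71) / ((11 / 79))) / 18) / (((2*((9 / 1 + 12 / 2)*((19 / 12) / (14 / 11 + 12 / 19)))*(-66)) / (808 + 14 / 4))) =-824990917 / 3070337490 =-0.27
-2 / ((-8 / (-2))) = -1 / 2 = -0.50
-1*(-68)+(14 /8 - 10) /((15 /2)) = 66.90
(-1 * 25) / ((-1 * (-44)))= -25 / 44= -0.57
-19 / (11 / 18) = -342 / 11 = -31.09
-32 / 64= -1 / 2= -0.50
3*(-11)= -33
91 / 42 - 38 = -215 / 6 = -35.83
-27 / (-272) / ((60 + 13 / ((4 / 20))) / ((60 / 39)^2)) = 27 / 14365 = 0.00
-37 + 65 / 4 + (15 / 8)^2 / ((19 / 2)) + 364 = 208921 / 608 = 343.62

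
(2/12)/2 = 1/12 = 0.08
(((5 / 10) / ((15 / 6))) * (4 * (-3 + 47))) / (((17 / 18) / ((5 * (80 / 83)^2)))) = 20275200 / 117113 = 173.13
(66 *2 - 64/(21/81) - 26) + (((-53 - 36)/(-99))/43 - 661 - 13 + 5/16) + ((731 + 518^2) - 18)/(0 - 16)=-1050673181/59598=-17629.34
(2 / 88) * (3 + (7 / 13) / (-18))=695 / 10296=0.07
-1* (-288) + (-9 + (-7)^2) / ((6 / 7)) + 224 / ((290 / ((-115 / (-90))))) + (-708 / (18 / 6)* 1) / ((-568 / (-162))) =24863393 / 92655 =268.34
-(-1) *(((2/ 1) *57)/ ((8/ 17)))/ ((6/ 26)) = 4199/ 4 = 1049.75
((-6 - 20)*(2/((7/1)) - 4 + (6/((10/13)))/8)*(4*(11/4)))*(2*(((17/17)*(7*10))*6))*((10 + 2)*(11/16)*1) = 5429209.50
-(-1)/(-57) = -1/57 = -0.02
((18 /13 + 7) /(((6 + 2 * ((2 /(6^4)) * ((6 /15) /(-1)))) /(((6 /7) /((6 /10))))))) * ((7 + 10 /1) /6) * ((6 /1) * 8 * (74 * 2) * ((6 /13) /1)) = 106626067200 /5748197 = 18549.48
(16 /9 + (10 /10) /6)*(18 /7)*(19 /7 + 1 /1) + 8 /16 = 267 /14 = 19.07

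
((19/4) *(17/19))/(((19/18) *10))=153/380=0.40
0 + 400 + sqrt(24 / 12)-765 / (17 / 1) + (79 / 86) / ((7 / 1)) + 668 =sqrt(2) + 615925 / 602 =1024.55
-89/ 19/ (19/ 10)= -890/ 361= -2.47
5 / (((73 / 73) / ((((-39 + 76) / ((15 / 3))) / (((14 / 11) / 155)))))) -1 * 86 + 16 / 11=680915 / 154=4421.53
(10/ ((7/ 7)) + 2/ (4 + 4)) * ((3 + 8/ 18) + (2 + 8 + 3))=1517/ 9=168.56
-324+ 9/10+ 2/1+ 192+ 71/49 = -62549/490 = -127.65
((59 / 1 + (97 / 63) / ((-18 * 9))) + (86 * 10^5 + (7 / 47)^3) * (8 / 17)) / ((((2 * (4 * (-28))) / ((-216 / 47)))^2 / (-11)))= -801930241943509261 / 42793943546144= -18739.34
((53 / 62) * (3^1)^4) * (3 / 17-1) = -30051 / 527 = -57.02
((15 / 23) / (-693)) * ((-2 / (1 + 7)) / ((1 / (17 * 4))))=85 / 5313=0.02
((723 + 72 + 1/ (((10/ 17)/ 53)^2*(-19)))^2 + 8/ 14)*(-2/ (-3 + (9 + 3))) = -3417276488207/ 113715000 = -30051.24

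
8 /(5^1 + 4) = 8 /9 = 0.89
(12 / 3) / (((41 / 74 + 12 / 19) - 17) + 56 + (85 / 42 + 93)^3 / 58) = 12083456448 / 44810382140065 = 0.00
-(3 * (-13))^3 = 59319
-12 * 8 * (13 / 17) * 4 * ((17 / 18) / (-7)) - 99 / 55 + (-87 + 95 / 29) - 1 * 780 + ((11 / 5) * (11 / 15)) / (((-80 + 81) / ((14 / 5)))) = -62528143 / 76125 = -821.39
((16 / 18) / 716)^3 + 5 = 20905310663 / 4181062131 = 5.00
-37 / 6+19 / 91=-3253 / 546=-5.96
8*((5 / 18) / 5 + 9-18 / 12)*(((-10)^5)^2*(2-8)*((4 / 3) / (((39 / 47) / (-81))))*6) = 36817920000000000 / 13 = 2832147692307692.31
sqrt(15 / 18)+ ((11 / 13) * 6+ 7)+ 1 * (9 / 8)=sqrt(30) / 6+ 1373 / 104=14.11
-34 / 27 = -1.26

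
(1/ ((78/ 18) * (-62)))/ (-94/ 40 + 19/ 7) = -70/ 6851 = -0.01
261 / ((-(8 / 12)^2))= -2349 / 4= -587.25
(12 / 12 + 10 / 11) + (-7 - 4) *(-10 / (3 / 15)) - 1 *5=6016 / 11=546.91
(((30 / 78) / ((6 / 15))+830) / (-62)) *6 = -64815 / 806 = -80.42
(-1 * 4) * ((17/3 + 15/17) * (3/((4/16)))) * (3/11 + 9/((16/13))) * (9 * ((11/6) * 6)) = -4013010/17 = -236059.41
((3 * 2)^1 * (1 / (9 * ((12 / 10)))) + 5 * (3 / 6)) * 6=55 / 3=18.33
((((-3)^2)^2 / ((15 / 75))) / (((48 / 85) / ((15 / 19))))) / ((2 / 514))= 44236125 / 304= 145513.57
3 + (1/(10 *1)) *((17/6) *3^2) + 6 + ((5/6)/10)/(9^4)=2273389/196830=11.55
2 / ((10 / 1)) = 1 / 5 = 0.20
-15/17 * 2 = -30/17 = -1.76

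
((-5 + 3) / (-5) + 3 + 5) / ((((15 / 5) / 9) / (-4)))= -504 / 5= -100.80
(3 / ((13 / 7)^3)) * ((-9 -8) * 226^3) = -201924777768 / 2197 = -91909320.79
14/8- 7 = -21/4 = -5.25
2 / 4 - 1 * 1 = -1 / 2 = -0.50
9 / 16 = 0.56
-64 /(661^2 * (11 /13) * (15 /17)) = -14144 /72091965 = -0.00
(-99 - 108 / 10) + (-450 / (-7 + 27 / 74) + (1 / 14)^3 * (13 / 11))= -41.98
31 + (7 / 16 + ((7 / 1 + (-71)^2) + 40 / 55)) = 894109 / 176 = 5080.16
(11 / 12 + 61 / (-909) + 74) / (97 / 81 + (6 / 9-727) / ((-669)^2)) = 17400724119 / 278019872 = 62.59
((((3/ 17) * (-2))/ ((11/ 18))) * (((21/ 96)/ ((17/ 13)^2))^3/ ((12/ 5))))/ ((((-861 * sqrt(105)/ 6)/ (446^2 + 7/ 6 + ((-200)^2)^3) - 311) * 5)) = 683312843526453470110549770049337537356017/ 2109445450937631106577406645315190232468748763136 - 4926416435956691940856926789 * sqrt(105)/ 2109445450937631106577406645315190232468748763136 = 0.00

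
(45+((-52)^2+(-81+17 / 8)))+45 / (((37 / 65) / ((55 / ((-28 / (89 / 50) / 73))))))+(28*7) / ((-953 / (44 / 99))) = -38892283630 / 2221443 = -17507.67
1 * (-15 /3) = -5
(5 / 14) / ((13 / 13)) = 0.36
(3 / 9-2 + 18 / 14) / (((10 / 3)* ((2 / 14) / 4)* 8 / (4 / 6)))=-0.27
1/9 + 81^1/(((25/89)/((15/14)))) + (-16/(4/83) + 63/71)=-22.04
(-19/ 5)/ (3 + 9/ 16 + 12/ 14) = -2128/ 2475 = -0.86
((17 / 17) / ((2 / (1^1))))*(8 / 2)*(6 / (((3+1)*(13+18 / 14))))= 21 / 100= 0.21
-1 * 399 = -399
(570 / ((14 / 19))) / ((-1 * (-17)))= 5415 / 119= 45.50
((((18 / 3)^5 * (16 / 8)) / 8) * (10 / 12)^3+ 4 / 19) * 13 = 277927 / 19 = 14627.74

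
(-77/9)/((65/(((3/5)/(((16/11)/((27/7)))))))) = -0.21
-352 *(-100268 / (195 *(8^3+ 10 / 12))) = 70588672 / 200005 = 352.93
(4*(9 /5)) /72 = 1 /10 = 0.10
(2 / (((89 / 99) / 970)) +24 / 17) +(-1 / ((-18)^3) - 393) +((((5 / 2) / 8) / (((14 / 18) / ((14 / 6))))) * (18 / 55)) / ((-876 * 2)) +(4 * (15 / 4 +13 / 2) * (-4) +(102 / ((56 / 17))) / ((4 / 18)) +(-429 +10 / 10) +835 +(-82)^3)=-217924362048499151 / 396789357888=-549219.27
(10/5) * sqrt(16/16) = 2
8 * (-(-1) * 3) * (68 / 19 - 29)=-11592 / 19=-610.11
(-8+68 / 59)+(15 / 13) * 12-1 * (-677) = 524627 / 767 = 684.00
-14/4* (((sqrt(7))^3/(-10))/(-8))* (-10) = 49* sqrt(7)/16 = 8.10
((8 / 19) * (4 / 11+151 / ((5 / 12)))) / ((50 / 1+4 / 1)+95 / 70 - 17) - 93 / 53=2.23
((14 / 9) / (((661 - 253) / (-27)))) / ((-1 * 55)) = 7 / 3740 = 0.00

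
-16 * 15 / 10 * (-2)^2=-96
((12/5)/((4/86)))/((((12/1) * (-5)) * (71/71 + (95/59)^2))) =-149683/625300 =-0.24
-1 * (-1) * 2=2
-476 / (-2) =238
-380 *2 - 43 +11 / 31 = -24882 / 31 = -802.65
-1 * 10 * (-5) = 50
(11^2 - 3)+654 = 772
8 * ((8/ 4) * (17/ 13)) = 272/ 13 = 20.92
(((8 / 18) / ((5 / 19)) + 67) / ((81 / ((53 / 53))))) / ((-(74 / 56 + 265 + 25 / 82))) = -3548468 / 1115687115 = -0.00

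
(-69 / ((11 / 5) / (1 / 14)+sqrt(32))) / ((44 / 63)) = -152145 / 45832+108675* sqrt(2) / 252076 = -2.71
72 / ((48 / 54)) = 81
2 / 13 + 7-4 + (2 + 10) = 197 / 13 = 15.15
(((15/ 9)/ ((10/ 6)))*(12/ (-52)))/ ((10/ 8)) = -12/ 65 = -0.18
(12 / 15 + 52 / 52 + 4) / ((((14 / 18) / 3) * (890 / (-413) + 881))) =46197 / 1814815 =0.03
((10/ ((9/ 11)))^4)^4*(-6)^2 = 1837989194542886440000000000000000/ 205891132094649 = 8926995426388520948.48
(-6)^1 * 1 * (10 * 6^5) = -466560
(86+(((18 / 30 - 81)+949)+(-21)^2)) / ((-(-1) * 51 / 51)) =6978 / 5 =1395.60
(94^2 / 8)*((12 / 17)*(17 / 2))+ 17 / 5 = 33152 / 5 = 6630.40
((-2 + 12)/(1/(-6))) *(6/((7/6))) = -2160/7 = -308.57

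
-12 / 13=-0.92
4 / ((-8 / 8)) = -4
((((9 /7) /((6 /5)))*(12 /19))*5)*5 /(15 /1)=150 /133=1.13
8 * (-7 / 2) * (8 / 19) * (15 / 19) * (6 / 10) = -2016 / 361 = -5.58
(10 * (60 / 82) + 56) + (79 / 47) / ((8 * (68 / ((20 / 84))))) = 1393881283 / 22014048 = 63.32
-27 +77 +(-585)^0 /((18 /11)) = 911 /18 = 50.61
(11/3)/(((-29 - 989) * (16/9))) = -33/16288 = -0.00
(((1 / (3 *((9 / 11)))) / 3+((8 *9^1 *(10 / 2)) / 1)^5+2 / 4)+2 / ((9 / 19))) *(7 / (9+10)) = 2227701221054.42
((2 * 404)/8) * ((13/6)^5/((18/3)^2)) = 37500593/279936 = 133.96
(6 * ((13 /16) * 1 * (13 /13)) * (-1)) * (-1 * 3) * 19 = 2223 /8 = 277.88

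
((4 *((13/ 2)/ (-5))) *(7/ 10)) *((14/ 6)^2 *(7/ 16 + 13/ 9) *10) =-1208389/ 3240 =-372.96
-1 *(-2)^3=8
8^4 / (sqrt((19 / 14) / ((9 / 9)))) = 4096* sqrt(266) / 19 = 3515.99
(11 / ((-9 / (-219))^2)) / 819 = 58619 / 7371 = 7.95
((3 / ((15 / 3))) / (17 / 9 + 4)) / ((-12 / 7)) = -63 / 1060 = -0.06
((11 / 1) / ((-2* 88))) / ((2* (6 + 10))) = -1 / 512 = -0.00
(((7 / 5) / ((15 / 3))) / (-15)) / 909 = -7 / 340875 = -0.00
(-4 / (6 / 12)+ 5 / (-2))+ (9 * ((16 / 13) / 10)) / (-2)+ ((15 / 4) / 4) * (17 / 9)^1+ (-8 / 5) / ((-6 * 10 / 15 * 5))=-9.20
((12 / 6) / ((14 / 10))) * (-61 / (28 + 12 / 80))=-12200 / 3941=-3.10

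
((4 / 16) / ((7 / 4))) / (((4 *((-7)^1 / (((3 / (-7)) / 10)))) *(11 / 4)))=3 / 37730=0.00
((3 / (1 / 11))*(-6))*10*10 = -19800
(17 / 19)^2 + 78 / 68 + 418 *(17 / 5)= 87338569 / 61370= 1423.15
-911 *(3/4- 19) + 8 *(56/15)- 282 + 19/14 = 6877489/420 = 16374.97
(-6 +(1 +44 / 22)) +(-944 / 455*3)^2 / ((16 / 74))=36472461 / 207025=176.17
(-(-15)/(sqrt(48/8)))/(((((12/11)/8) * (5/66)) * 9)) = 242 * sqrt(6)/9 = 65.86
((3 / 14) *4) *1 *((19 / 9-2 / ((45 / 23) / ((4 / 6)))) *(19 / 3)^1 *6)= 14668 / 315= 46.57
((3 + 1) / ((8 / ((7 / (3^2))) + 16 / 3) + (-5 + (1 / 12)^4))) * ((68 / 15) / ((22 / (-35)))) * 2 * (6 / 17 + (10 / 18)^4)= -10033393664 / 4120116759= -2.44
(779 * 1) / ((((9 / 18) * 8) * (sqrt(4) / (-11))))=-8569 / 8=-1071.12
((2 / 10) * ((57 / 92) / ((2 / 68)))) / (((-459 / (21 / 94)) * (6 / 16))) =-266 / 48645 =-0.01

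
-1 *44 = -44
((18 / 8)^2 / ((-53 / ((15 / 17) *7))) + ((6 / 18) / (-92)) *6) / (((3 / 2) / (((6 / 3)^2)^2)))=-405646 / 62169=-6.52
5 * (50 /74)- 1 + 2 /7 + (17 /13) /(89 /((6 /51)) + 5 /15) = 40759188 /15289547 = 2.67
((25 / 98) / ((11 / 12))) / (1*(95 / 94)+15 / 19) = 53580 / 346577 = 0.15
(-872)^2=760384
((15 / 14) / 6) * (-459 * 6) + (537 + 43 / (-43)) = 619 / 14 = 44.21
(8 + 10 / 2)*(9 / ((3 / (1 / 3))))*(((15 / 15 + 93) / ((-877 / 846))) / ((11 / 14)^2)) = -1909.47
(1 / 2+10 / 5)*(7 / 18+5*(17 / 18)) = 115 / 9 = 12.78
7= 7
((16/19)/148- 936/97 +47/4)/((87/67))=1.62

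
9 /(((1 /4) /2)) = 72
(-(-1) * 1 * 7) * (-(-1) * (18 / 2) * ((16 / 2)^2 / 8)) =504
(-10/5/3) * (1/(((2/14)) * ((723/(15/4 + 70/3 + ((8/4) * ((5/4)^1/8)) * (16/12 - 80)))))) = -35/2169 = -0.02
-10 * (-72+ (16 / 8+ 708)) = -6380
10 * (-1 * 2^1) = -20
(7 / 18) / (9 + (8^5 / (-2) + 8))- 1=-294613 / 294606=-1.00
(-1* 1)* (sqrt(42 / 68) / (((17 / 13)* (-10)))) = 13* sqrt(714) / 5780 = 0.06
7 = 7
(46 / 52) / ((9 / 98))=1127 / 117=9.63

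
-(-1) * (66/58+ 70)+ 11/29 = 2074/29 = 71.52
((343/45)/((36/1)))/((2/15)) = 343/216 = 1.59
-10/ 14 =-5/ 7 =-0.71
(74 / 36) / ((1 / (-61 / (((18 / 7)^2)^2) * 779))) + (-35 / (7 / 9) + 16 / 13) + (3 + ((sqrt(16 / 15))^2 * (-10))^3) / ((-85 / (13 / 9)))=-4713130701707 / 2087972640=-2257.28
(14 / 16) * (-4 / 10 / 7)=-0.05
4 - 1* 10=-6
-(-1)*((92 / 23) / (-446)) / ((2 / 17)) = -17 / 223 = -0.08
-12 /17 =-0.71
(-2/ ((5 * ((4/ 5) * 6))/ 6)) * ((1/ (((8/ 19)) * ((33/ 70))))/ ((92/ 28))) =-4655/ 6072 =-0.77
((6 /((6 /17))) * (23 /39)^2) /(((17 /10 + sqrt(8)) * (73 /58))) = -88670980 /56737863 + 104318800 * sqrt(2) /56737863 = 1.04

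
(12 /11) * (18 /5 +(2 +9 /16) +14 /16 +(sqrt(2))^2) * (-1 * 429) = -84591 /20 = -4229.55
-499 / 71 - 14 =-1493 / 71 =-21.03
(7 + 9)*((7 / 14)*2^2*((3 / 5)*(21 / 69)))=672 / 115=5.84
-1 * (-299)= 299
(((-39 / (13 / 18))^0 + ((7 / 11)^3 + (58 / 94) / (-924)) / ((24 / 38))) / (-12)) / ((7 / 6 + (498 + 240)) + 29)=-88719901 / 581263629408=-0.00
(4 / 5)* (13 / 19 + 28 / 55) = 4988 / 5225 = 0.95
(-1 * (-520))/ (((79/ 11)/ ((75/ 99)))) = 13000/ 237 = 54.85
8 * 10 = 80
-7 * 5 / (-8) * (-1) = -35 / 8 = -4.38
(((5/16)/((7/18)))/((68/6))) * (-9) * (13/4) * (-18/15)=9477/3808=2.49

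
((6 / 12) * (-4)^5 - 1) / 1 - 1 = -514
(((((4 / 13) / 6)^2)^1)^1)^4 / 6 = 128 / 16056027781443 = 0.00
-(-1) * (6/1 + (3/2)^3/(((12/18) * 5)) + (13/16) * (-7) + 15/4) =203/40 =5.08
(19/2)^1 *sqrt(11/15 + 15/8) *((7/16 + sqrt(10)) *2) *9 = 399 *sqrt(9390)/320 + 57 *sqrt(939)/2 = 994.15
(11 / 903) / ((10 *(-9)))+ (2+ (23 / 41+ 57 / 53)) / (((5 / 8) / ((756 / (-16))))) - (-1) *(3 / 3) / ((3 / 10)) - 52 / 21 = -48398635547 / 176599710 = -274.06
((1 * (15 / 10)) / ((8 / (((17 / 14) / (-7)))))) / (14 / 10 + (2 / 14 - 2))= 255 / 3584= 0.07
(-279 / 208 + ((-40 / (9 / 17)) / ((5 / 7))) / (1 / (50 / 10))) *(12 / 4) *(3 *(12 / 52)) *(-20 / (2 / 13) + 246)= -86355417 / 676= -127744.70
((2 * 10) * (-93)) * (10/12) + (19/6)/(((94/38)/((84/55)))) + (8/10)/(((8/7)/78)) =-772111/517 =-1493.44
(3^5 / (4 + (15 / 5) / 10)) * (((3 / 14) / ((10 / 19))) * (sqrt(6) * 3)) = 41553 * sqrt(6) / 602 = 169.08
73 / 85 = 0.86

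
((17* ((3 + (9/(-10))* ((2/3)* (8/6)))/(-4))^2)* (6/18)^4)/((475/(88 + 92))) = 2057/85500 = 0.02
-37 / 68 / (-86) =0.01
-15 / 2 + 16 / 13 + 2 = -4.27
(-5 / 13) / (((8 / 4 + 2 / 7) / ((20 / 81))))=-175 / 4212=-0.04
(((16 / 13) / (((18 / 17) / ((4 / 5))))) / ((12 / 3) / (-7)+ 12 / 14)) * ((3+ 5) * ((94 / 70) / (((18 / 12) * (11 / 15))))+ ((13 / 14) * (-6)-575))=-11954944 / 6435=-1857.80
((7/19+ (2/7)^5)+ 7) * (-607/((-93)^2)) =-1428627916/2761911117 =-0.52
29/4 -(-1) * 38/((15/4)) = 1043/60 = 17.38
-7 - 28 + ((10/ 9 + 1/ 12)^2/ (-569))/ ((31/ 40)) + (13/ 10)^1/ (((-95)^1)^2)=-2256745549004/ 64472749875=-35.00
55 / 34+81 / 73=6769 / 2482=2.73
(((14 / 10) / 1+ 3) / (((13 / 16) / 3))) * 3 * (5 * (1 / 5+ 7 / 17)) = 12672 / 85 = 149.08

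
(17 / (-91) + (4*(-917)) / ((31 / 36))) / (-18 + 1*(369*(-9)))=12016895 / 9419319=1.28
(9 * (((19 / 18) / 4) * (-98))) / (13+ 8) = -133 / 12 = -11.08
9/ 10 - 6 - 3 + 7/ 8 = -7.22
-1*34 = -34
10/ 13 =0.77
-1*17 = -17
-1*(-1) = 1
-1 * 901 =-901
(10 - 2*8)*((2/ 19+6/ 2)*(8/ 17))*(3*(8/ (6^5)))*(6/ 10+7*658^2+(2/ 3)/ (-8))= -82015.44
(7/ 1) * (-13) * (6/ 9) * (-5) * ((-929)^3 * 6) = -1459212461980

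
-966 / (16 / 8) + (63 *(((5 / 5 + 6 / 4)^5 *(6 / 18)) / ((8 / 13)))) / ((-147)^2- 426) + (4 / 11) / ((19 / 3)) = -182392286585 / 377791744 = -482.79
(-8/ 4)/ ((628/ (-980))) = 490/ 157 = 3.12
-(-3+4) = -1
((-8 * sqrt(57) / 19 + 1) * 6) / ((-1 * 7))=-6 / 7 + 48 * sqrt(57) / 133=1.87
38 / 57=2 / 3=0.67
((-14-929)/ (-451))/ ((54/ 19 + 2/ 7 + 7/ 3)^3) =1460987577/ 113805794729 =0.01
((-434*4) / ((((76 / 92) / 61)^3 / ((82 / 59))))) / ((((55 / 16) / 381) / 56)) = -134205270468047407104 / 22257455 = -6029677268494.87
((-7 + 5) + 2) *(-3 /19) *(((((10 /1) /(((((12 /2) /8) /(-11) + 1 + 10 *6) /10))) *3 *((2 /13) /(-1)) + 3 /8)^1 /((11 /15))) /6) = 0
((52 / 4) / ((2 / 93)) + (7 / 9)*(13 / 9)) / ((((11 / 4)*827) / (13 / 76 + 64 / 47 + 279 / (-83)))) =-0.49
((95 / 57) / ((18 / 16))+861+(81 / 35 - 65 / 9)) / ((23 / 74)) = 2759.15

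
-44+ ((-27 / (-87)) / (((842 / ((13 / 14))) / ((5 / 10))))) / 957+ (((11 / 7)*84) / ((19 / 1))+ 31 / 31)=-149399578819 / 4143929944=-36.05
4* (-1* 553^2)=-1223236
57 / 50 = 1.14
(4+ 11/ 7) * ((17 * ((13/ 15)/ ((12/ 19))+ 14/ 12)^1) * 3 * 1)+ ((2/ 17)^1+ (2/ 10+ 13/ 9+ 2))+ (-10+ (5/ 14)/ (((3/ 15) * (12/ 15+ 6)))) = 1532455/ 2142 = 715.43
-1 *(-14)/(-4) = -7/2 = -3.50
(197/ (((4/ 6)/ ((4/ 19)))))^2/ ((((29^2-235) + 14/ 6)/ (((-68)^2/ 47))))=19380904128/ 30964775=625.90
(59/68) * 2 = 59/34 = 1.74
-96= -96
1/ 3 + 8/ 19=43/ 57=0.75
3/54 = 1/18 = 0.06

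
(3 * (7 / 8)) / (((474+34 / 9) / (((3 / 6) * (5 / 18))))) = 21 / 27520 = 0.00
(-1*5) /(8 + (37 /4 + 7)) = -20 /97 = -0.21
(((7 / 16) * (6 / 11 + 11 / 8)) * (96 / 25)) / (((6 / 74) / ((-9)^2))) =3545451 / 1100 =3223.14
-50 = -50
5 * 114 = 570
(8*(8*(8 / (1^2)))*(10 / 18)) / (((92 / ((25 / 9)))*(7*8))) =0.15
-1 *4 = -4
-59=-59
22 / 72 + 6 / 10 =163 / 180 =0.91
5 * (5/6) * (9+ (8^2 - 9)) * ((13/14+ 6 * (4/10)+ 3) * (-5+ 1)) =-141760/21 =-6750.48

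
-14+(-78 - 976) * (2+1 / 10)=-11137 / 5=-2227.40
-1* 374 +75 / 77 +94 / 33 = -85511 / 231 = -370.18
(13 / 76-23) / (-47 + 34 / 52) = 0.49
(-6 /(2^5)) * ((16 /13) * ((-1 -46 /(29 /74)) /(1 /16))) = 164784 /377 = 437.09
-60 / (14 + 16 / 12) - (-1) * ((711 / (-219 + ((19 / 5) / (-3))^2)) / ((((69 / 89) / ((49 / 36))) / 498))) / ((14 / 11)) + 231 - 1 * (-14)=-9025489705 / 4500088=-2005.63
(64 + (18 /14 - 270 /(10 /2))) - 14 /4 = 109 /14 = 7.79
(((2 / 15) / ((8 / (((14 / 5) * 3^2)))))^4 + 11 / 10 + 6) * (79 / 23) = 3520988999 / 143750000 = 24.49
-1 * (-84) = 84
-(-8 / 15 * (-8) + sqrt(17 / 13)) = -64 / 15 -sqrt(221) / 13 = -5.41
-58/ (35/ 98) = -812/ 5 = -162.40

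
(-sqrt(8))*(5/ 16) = -5*sqrt(2)/ 8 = -0.88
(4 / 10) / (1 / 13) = 26 / 5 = 5.20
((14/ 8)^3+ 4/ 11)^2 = 16232841/ 495616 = 32.75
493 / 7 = 70.43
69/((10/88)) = 3036/5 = 607.20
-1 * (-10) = 10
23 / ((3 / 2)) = 46 / 3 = 15.33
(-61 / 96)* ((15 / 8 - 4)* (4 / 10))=0.54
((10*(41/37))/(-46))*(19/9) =-3895/7659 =-0.51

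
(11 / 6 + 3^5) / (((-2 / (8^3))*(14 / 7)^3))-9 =-23531 / 3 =-7843.67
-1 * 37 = -37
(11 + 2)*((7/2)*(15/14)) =195/4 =48.75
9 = 9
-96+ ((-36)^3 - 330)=-47082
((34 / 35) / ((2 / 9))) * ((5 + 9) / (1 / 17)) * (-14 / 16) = -18207 / 20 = -910.35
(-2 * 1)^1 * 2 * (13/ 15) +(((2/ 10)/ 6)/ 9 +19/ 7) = -0.75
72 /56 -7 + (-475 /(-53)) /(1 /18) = 57730 /371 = 155.61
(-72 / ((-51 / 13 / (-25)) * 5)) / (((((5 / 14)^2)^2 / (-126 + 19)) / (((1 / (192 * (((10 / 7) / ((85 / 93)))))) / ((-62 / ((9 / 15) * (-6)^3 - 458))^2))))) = 50449971083057 / 279290625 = 180636.11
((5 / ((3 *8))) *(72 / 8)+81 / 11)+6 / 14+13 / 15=97333 / 9240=10.53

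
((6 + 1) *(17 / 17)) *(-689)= -4823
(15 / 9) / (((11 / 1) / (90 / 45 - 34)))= -160 / 33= -4.85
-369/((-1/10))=3690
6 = 6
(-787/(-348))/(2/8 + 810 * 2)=787/563847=0.00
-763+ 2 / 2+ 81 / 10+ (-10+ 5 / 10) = -3817 / 5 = -763.40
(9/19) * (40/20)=18/19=0.95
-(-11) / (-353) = -0.03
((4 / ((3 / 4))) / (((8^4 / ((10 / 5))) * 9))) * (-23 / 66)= -23 / 228096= -0.00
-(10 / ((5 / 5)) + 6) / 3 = -16 / 3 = -5.33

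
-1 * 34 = -34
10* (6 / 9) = 6.67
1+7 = 8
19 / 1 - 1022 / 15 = -737 / 15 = -49.13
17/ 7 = 2.43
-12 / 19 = -0.63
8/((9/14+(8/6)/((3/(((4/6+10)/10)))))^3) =54010152000/9407293631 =5.74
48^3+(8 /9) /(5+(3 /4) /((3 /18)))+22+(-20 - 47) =18903553 /171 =110547.09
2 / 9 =0.22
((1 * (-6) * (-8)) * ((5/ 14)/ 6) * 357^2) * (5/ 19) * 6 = 10924200/ 19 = 574957.89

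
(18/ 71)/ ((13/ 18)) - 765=-705771/ 923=-764.65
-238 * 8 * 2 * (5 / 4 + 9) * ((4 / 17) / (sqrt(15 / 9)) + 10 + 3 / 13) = -5191256 / 13 - 9184 * sqrt(15) / 5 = -406441.28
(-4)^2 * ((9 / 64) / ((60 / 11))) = 33 / 80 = 0.41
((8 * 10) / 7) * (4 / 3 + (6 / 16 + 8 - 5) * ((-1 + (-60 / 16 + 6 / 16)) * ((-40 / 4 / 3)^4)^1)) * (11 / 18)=-2404490 / 189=-12722.17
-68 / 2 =-34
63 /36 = 7 /4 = 1.75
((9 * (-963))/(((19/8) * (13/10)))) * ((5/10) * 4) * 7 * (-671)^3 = 2932610463145440/247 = 11872916854839.84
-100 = -100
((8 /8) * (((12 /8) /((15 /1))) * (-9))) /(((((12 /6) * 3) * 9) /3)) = -1 /20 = -0.05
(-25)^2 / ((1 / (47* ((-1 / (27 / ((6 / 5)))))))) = -11750 / 9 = -1305.56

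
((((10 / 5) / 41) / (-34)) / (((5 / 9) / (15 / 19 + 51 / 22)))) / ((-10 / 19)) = 11691 / 766700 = 0.02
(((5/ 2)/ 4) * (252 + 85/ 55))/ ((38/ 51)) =711195/ 3344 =212.68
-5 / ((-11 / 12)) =60 / 11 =5.45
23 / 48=0.48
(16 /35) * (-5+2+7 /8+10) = 3.60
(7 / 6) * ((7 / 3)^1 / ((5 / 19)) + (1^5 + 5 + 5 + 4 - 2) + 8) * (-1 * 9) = -1568 / 5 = -313.60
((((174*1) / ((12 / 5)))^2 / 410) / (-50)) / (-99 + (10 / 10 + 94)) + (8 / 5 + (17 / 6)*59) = 6645179 / 39360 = 168.83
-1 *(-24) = 24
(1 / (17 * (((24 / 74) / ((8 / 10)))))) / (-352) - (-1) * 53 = 4757243 / 89760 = 53.00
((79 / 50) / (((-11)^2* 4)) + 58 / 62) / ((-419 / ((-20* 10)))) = 704249 / 1571669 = 0.45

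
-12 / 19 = -0.63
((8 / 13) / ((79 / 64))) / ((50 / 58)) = 14848 / 25675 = 0.58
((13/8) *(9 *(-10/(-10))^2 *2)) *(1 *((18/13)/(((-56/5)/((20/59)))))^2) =455625/8869588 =0.05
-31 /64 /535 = -31 /34240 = -0.00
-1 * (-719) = 719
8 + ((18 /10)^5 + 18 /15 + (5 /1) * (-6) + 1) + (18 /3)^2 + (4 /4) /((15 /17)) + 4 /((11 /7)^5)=55330751497 /1509853125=36.65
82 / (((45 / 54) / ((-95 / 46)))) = -4674 / 23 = -203.22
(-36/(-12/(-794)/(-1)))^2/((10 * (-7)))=-2836962/35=-81056.06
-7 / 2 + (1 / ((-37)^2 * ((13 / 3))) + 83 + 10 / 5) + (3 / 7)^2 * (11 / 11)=142465279 / 1744106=81.68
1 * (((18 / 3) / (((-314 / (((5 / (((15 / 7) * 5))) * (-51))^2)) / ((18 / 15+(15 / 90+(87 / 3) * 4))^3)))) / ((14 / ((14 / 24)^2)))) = -4327031312838647 / 10173600000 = -425319.58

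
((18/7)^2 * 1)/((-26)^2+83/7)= 36/3745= 0.01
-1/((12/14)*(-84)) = 1/72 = 0.01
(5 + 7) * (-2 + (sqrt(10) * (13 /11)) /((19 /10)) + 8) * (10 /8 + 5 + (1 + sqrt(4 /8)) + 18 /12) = 6 * (65 * sqrt(10) + 627) * (2 * sqrt(2) + 35) /209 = 904.13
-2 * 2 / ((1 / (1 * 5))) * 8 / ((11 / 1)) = -160 / 11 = -14.55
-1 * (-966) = 966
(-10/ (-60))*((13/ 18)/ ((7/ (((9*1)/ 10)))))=13/ 840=0.02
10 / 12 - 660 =-3955 / 6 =-659.17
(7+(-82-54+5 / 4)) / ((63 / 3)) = -73 / 12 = -6.08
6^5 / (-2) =-3888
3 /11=0.27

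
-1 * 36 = -36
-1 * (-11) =11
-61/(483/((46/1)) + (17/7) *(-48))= 854/1485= 0.58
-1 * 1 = -1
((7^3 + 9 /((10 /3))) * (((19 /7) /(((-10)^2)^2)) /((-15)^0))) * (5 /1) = 65683 /140000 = 0.47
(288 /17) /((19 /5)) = 1440 /323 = 4.46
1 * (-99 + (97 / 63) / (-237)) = -1478266 / 14931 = -99.01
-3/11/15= -0.02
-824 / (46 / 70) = -28840 / 23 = -1253.91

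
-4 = -4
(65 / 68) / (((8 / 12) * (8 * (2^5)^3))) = 195 / 35651584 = 0.00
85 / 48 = 1.77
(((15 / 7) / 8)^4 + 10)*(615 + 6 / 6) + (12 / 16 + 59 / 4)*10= 6318.17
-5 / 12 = -0.42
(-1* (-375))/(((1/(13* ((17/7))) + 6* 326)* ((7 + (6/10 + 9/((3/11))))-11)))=414375/63977884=0.01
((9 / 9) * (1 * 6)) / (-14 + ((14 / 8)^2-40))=-96 / 815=-0.12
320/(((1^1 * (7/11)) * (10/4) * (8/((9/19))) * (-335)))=-1584/44555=-0.04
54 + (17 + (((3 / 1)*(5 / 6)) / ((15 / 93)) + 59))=291 / 2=145.50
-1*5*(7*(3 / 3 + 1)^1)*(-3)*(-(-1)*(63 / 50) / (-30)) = -441 / 50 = -8.82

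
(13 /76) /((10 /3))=39 /760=0.05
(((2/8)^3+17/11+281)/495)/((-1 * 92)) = -198923/32060160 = -0.01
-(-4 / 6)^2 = -4 / 9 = -0.44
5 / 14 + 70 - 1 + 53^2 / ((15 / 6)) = 83507 / 70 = 1192.96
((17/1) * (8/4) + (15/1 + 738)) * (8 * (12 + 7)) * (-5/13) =-598120/13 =-46009.23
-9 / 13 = -0.69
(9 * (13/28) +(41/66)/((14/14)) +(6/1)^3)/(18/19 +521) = 3876361/9163308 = 0.42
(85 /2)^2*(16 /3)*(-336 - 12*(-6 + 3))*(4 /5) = -2312000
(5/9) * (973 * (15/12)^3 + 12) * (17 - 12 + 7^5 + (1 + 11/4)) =13720867265/768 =17865712.58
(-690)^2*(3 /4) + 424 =357499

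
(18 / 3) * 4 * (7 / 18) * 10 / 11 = 280 / 33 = 8.48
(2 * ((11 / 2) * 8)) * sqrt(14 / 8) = 44 * sqrt(7) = 116.41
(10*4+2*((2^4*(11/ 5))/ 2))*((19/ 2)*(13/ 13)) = 3572/ 5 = 714.40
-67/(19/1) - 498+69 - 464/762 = -3135466/7239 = -433.14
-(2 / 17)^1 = -2 / 17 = -0.12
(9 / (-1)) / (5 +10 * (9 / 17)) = -153 / 175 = -0.87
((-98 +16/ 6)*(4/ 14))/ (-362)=286/ 3801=0.08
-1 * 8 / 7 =-8 / 7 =-1.14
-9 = -9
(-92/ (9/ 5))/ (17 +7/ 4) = -368/ 135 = -2.73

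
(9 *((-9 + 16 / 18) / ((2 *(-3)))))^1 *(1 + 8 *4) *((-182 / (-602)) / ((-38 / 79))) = -824681 / 3268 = -252.35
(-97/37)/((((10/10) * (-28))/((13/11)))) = 1261/11396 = 0.11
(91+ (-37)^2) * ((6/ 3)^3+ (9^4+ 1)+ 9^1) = 9605340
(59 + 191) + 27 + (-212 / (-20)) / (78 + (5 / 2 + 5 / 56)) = 6253473 / 22565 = 277.13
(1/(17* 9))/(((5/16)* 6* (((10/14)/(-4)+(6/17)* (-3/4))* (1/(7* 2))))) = -3136/28485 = -0.11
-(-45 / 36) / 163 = 5 / 652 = 0.01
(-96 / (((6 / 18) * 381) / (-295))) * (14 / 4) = 99120 / 127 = 780.47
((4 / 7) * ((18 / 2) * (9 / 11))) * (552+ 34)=189864 / 77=2465.77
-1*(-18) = 18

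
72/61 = 1.18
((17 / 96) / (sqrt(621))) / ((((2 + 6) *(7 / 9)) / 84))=17 *sqrt(69) / 1472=0.10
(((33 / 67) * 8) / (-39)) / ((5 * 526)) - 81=-92774609 / 1145365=-81.00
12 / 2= 6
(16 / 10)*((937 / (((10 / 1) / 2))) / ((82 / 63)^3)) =234294039 / 1723025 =135.98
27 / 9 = 3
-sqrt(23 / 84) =-sqrt(483) / 42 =-0.52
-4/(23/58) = -232/23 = -10.09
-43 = -43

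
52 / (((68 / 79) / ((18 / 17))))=63.97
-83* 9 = -747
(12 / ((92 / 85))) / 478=255 / 10994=0.02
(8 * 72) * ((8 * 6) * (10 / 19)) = 276480 / 19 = 14551.58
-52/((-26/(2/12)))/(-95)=-1/285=-0.00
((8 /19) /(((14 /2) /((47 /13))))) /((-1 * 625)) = -376 /1080625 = -0.00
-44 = -44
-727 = -727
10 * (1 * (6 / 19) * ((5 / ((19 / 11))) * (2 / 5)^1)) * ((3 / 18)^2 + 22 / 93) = 32450 / 33573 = 0.97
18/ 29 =0.62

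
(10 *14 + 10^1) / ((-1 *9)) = -50 / 3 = -16.67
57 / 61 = 0.93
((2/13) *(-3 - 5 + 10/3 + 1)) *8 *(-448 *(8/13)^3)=40370176/85683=471.16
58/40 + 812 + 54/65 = 211713/260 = 814.28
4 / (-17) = -4 / 17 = -0.24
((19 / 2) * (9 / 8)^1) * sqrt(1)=10.69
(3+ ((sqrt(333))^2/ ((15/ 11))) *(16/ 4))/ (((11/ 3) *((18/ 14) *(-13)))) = -11431/ 715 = -15.99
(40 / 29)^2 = 1.90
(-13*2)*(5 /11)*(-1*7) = 910 /11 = 82.73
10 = 10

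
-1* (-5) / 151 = 5 / 151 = 0.03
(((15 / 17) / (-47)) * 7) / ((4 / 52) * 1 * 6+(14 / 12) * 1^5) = -8190 / 101473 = -0.08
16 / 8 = 2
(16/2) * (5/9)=40/9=4.44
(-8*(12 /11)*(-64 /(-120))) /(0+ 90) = -128 /2475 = -0.05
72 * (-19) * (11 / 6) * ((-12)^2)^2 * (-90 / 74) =2340264960 / 37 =63250404.32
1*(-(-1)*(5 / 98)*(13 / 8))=65 / 784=0.08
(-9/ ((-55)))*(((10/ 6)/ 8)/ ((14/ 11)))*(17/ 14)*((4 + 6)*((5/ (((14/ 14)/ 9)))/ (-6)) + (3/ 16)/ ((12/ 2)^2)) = -34969/ 14336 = -2.44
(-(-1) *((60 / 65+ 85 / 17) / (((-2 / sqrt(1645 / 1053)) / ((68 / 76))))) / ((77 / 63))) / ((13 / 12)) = -714 *sqrt(21385) / 41743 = -2.50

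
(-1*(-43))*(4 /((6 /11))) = 946 /3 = 315.33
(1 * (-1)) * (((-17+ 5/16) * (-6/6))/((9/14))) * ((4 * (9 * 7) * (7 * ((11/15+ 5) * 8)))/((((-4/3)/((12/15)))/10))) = 63007728/5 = 12601545.60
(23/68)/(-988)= -23/67184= -0.00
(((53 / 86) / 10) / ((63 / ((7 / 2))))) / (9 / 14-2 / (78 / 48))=-4823 / 828180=-0.01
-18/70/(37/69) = -621/1295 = -0.48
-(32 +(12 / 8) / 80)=-5123 / 160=-32.02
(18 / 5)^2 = 324 / 25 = 12.96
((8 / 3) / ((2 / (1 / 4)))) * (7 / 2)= 7 / 6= 1.17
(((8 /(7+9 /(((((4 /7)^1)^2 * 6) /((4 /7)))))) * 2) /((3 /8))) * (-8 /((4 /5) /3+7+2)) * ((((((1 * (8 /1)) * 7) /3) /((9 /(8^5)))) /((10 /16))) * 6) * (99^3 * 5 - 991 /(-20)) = -12113785438463.51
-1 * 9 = -9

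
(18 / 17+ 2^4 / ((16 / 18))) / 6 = 54 / 17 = 3.18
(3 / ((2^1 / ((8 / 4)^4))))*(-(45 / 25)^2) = -1944 / 25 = -77.76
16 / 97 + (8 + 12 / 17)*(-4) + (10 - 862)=-1462100 / 1649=-886.66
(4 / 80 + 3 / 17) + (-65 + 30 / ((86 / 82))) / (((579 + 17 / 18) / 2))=15407929 / 152618180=0.10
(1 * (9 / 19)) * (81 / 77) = 729 / 1463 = 0.50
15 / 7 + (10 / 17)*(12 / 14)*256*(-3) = -45825 / 119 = -385.08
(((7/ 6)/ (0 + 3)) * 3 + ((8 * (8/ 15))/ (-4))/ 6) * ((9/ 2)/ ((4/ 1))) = 89/ 80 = 1.11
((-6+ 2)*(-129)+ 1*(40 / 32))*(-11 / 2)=-2844.88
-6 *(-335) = 2010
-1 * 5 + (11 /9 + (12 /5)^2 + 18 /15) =716 /225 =3.18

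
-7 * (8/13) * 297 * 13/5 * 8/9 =-14784/5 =-2956.80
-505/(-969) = 505/969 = 0.52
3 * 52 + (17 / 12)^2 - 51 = 15409 / 144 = 107.01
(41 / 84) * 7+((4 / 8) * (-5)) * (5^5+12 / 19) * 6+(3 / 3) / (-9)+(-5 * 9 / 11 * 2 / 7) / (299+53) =-108642051667 / 2317392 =-46881.17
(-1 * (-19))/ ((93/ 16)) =304/ 93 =3.27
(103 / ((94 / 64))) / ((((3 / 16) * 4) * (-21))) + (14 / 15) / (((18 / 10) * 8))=-155905 / 35532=-4.39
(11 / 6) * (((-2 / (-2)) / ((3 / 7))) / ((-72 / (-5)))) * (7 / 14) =385 / 2592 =0.15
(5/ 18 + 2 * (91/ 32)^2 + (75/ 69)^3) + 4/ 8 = 18.24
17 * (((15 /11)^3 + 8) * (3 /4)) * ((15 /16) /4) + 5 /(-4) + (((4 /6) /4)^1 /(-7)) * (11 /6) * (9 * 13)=59930413 /2385152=25.13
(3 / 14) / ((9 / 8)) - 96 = -2012 / 21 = -95.81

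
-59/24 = -2.46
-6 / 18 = -1 / 3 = -0.33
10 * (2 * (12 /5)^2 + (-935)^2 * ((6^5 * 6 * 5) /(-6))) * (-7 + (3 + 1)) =5098480198272 /5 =1019696039654.40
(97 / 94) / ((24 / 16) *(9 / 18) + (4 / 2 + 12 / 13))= 2522 / 8977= 0.28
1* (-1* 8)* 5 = -40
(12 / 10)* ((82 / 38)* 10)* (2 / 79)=984 / 1501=0.66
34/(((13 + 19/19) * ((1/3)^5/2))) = 8262/7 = 1180.29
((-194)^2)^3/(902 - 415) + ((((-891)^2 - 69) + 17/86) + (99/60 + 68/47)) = 2154814245999648381/19684540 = 109467340664.28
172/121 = 1.42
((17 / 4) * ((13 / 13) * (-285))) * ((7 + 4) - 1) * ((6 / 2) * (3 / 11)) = -9910.23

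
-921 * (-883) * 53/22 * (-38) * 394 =-322660666194/11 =-29332787835.82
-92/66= -46/33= -1.39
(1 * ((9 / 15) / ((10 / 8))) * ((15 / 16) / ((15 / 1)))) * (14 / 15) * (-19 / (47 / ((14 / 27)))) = -931 / 158625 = -0.01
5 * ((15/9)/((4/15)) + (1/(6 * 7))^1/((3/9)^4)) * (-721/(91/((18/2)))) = -1061415/364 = -2915.98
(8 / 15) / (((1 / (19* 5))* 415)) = 152 / 1245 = 0.12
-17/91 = -0.19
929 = 929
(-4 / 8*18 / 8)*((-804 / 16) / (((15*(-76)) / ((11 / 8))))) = -6633 / 97280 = -0.07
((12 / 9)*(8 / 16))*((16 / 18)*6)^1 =32 / 9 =3.56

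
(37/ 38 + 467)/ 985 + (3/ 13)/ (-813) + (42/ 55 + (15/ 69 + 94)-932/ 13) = 158560153197/ 6672414034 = 23.76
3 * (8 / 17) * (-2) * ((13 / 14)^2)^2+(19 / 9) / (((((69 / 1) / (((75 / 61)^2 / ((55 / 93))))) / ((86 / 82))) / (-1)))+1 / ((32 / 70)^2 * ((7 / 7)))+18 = 20.60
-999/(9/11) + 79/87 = -106148/87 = -1220.09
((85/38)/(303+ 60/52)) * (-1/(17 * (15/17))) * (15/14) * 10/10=-1105/2103528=-0.00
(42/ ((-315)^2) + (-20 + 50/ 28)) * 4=-344242/ 4725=-72.86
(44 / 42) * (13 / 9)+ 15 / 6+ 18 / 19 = 35627 / 7182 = 4.96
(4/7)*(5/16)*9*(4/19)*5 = 225/133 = 1.69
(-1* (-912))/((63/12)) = 1216/7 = 173.71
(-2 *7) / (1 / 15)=-210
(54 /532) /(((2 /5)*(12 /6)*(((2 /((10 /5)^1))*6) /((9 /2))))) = 405 /4256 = 0.10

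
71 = 71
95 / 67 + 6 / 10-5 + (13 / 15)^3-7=-2110001 / 226125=-9.33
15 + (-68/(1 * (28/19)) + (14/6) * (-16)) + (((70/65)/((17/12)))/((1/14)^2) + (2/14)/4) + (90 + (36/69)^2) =1677584023/9820356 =170.83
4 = 4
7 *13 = 91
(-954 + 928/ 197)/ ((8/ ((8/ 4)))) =-93505/ 394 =-237.32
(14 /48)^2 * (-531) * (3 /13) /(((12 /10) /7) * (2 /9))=-910665 /3328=-273.64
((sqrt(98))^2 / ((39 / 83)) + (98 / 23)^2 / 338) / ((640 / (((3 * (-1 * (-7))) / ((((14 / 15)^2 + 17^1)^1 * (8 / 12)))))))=13218642045 / 23006810944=0.57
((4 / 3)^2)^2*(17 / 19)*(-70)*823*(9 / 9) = -250718720 / 1539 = -162910.15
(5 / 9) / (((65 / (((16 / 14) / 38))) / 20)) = 0.01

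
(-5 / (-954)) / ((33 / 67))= 335 / 31482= 0.01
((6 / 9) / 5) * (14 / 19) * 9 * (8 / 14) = 0.51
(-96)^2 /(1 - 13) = -768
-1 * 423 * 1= -423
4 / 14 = 2 / 7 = 0.29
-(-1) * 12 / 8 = 3 / 2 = 1.50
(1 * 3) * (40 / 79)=120 / 79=1.52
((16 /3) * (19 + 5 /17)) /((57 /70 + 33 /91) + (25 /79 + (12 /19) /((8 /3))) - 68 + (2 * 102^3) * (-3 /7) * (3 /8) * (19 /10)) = -358414784 /2257590999945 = -0.00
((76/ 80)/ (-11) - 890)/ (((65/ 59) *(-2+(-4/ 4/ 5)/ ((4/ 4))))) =888717/ 2420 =367.24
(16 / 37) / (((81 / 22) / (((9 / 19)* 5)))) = 1760 / 6327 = 0.28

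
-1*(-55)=55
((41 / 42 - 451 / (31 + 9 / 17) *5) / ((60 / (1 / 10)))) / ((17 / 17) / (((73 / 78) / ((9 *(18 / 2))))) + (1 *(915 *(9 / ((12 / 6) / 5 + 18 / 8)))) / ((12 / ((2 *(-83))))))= 3072167843 / 1120994242905600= 0.00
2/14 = 1/7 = 0.14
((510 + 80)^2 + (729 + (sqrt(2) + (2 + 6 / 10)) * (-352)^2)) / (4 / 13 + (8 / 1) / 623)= 22806784 * sqrt(2) / 59 + 27171310803 / 12980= 2639993.58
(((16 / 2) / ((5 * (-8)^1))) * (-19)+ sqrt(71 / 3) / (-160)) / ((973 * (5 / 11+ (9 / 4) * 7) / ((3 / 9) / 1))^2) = 36784 / 21657945375045 - 121 * sqrt(213) / 129947672250270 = 0.00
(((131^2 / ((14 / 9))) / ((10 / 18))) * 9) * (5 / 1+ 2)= 12510369 / 10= 1251036.90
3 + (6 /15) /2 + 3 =6.20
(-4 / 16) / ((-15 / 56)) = 14 / 15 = 0.93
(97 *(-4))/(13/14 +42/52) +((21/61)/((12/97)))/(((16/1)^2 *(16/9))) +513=22860307921/78954496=289.54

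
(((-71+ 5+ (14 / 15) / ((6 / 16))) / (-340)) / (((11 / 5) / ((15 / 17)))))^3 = 2918076589 / 6939454537224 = 0.00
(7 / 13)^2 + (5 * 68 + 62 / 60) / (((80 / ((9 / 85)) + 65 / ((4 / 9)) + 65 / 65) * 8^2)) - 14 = -12043583603 / 878827040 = -13.70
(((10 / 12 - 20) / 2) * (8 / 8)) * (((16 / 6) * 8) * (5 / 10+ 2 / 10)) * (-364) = 468832 / 9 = 52092.44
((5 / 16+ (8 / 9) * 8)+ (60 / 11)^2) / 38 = 647749 / 662112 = 0.98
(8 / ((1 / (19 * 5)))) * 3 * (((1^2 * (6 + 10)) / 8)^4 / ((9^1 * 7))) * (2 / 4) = 289.52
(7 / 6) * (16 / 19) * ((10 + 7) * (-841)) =-800632 / 57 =-14046.18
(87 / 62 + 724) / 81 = 44975 / 5022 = 8.96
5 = 5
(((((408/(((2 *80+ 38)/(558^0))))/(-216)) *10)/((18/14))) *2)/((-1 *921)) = 1190/7385499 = 0.00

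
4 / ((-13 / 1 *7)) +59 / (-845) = -673 / 5915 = -0.11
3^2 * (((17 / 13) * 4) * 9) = 423.69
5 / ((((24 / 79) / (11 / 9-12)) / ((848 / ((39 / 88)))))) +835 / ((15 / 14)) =-356581682 / 1053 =-338634.08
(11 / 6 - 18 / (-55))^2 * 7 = 3558583 / 108900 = 32.68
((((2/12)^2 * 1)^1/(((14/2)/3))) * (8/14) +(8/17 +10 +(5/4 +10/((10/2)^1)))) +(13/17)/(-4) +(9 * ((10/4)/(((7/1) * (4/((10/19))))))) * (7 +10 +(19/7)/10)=7916359/379848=20.84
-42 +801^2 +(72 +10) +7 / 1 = 641648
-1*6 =-6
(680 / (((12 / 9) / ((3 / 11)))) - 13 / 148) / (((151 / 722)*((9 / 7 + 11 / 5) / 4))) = 2859262595 / 3748877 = 762.70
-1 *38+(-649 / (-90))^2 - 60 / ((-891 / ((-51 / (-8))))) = 1285661 / 89100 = 14.43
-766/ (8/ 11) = -4213/ 4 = -1053.25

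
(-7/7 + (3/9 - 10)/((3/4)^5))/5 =-6085/729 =-8.35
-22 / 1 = -22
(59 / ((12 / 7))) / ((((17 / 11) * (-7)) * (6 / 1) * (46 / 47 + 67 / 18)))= -30503 / 270436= -0.11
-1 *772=-772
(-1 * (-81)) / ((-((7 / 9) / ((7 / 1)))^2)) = -6561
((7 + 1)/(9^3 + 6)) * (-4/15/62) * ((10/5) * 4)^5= -524288/341775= -1.53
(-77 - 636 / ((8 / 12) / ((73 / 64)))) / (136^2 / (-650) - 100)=12117625 / 1335936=9.07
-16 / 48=-1 / 3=-0.33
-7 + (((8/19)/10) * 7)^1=-637/95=-6.71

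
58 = 58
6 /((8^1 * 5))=3 /20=0.15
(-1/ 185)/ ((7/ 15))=-3/ 259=-0.01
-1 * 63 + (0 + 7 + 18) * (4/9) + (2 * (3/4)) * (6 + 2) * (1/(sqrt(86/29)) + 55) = 6 * sqrt(2494)/43 + 5473/9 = 615.08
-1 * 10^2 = -100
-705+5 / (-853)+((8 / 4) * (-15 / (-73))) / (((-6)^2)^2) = -9482397895 / 13450104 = -705.01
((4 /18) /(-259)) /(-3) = 2 /6993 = 0.00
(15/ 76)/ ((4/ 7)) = 105/ 304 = 0.35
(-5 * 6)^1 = -30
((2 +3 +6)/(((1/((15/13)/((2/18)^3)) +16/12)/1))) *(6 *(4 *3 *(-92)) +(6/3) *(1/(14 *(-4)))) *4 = -22309619805/102151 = -218398.45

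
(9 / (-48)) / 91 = -3 / 1456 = -0.00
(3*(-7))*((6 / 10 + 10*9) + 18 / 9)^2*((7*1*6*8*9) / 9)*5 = -1512587664 / 5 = -302517532.80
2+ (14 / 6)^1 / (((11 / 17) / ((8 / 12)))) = 436 / 99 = 4.40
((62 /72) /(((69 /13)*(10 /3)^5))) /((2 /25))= 3627 /736000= 0.00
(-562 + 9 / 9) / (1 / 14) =-7854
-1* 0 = 0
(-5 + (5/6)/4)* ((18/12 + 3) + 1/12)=-21.96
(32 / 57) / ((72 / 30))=40 / 171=0.23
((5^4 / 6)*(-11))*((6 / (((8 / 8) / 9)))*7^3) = -21223125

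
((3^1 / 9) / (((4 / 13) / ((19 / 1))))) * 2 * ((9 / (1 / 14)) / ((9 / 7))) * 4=48412 / 3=16137.33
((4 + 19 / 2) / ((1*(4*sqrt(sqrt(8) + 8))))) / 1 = 1.03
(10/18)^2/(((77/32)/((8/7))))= 6400/43659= 0.15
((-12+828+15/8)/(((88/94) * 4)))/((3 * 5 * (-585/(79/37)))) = -2699351/50793600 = -0.05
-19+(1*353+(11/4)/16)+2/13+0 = 278159/832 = 334.33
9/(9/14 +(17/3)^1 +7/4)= 1.12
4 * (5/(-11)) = -20/11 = -1.82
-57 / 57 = -1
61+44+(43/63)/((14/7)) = 13273/126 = 105.34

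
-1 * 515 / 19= -515 / 19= -27.11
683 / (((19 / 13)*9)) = 8879 / 171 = 51.92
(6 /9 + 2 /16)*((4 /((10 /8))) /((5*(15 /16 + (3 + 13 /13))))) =608 /5925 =0.10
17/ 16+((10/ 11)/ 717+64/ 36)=1075741/ 378576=2.84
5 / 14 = 0.36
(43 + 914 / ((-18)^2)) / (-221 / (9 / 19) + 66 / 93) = -230113 / 2339478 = -0.10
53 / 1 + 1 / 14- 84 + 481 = 6301 / 14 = 450.07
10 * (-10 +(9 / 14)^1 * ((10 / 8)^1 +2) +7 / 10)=-2019 / 28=-72.11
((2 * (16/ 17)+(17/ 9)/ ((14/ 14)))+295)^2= 2089586944/ 23409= 89264.25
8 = 8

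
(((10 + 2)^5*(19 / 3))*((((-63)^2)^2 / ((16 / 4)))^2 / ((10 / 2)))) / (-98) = -249411752379895392 / 5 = -49882350475979078.40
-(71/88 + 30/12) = -291/88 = -3.31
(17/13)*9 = 153/13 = 11.77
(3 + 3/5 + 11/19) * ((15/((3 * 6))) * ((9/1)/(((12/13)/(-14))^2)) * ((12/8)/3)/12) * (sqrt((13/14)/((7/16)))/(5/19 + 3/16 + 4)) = 98.33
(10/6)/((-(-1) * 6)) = 5/18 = 0.28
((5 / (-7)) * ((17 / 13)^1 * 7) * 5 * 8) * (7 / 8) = -2975 / 13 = -228.85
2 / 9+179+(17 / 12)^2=8699 / 48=181.23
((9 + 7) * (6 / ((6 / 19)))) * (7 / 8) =266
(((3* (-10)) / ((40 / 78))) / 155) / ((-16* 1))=117 / 4960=0.02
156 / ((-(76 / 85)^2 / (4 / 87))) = -93925 / 10469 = -8.97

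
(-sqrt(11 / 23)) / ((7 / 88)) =-88 * sqrt(253) / 161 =-8.69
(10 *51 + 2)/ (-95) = -512/ 95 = -5.39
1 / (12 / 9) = 3 / 4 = 0.75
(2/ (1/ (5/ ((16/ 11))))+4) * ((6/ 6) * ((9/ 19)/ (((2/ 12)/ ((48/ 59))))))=28188/ 1121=25.15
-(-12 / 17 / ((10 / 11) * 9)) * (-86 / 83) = -1892 / 21165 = -0.09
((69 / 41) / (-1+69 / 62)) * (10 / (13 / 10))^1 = 427800 / 3731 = 114.66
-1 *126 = -126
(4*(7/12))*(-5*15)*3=-525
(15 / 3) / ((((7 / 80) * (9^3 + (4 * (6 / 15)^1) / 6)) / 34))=204000 / 76573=2.66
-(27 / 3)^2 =-81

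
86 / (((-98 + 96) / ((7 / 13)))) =-301 / 13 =-23.15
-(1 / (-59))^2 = -1 / 3481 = -0.00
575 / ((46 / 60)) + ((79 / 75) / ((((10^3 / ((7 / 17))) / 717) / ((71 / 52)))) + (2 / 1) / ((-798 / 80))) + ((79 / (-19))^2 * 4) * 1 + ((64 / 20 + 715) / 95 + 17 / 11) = 1526843375035087 / 1842941100000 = 828.48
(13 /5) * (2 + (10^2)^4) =1300000026 /5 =260000005.20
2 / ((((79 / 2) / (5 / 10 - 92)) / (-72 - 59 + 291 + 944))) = -404064 / 79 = -5114.73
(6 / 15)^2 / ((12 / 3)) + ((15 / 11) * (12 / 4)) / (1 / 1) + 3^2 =3611 / 275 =13.13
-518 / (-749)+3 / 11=1135 / 1177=0.96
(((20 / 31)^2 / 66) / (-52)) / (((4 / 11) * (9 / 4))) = -50 / 337311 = -0.00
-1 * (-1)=1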